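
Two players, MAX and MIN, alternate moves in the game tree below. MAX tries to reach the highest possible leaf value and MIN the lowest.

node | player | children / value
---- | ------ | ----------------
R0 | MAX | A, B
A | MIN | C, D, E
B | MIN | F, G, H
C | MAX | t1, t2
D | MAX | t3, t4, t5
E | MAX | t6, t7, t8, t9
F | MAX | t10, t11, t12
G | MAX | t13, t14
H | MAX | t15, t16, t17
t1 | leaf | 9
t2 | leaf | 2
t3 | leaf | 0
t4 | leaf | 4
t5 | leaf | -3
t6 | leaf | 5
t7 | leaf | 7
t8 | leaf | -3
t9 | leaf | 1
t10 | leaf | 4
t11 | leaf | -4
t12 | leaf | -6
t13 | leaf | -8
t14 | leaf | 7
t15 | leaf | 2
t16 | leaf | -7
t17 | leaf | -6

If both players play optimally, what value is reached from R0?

C (MAX): max(9, 2) = 9
D (MAX): max(0, 4, -3) = 4
E (MAX): max(5, 7, -3, 1) = 7
A (MIN): min(9, 4, 7) = 4
F (MAX): max(4, -4, -6) = 4
G (MAX): max(-8, 7) = 7
H (MAX): max(2, -7, -6) = 2
B (MIN): min(4, 7, 2) = 2
R0 (MAX): max(4, 2) = 4

4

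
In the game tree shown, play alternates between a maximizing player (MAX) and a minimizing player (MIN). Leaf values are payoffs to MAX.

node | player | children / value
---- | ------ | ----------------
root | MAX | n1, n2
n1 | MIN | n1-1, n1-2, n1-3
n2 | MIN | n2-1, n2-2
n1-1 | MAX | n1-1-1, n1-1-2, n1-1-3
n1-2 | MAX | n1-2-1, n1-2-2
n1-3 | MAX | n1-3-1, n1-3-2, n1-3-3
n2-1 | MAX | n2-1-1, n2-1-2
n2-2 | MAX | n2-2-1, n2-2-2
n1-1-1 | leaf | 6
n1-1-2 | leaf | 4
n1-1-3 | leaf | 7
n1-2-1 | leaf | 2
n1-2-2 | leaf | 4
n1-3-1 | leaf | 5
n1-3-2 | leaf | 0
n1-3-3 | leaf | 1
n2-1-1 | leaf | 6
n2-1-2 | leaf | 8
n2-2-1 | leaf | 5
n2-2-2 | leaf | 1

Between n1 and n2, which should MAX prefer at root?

n2

n1-1 (MAX): max(6, 4, 7) = 7
n1-2 (MAX): max(2, 4) = 4
n1-3 (MAX): max(5, 0, 1) = 5
n1 (MIN): min(7, 4, 5) = 4
n2-1 (MAX): max(6, 8) = 8
n2-2 (MAX): max(5, 1) = 5
n2 (MIN): min(8, 5) = 5
MAX prefers the higher value; n1=4, n2=5. n2 is better since 5 > 4.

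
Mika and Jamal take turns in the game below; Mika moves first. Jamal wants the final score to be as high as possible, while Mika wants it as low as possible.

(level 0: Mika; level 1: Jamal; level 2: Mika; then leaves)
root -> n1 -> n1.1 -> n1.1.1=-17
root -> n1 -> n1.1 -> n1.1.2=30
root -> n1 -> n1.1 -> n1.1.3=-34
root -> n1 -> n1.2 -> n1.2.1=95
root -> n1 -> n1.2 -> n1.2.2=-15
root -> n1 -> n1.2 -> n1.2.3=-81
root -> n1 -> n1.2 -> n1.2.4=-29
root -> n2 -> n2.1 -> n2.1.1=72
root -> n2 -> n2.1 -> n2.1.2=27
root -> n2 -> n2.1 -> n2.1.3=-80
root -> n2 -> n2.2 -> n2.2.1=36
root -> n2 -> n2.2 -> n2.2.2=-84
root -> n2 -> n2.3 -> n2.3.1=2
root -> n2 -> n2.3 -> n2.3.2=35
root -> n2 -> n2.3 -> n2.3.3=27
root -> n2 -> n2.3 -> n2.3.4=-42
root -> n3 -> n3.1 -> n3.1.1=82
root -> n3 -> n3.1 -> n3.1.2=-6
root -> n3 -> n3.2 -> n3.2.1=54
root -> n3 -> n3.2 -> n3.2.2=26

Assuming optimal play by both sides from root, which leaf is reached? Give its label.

n2.3.4

n1.1 (Mika): min(-17, 30, -34) = -34
n1.2 (Mika): min(95, -15, -81, -29) = -81
n1 (Jamal): max(-34, -81) = -34
n2.1 (Mika): min(72, 27, -80) = -80
n2.2 (Mika): min(36, -84) = -84
n2.3 (Mika): min(2, 35, 27, -42) = -42
n2 (Jamal): max(-80, -84, -42) = -42
n3.1 (Mika): min(82, -6) = -6
n3.2 (Mika): min(54, 26) = 26
n3 (Jamal): max(-6, 26) = 26
root (Mika): min(-34, -42, 26) = -42
At root, Mika picks n2 (lowest: -42).
At n2, Jamal picks n2.3 (highest: -42).
At n2.3, Mika picks n2.3.4 (lowest: -42).
Terminal value -42.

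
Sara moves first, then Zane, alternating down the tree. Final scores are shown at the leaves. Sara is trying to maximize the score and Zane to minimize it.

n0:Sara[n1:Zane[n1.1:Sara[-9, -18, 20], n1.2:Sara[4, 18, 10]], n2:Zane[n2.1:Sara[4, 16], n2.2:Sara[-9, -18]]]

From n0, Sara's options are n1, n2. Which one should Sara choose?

n1

n1.1 (Sara): max(-9, -18, 20) = 20
n1.2 (Sara): max(4, 18, 10) = 18
n1 (Zane): min(20, 18) = 18
n2.1 (Sara): max(4, 16) = 16
n2.2 (Sara): max(-9, -18) = -9
n2 (Zane): min(16, -9) = -9
n0 (Sara): max(18, -9) = 18
Sara at n0 wants the highest of {n1=18, n2=-9}, so chooses n1.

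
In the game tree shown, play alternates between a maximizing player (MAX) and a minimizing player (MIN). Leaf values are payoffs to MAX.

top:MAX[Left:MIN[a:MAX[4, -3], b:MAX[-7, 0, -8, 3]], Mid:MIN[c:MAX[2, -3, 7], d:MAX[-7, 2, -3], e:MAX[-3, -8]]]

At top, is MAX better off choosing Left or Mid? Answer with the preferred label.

a (MAX): max(4, -3) = 4
b (MAX): max(-7, 0, -8, 3) = 3
Left (MIN): min(4, 3) = 3
c (MAX): max(2, -3, 7) = 7
d (MAX): max(-7, 2, -3) = 2
e (MAX): max(-3, -8) = -3
Mid (MIN): min(7, 2, -3) = -3
MAX prefers the higher value; Left=3, Mid=-3. Left is better since 3 > -3.

Left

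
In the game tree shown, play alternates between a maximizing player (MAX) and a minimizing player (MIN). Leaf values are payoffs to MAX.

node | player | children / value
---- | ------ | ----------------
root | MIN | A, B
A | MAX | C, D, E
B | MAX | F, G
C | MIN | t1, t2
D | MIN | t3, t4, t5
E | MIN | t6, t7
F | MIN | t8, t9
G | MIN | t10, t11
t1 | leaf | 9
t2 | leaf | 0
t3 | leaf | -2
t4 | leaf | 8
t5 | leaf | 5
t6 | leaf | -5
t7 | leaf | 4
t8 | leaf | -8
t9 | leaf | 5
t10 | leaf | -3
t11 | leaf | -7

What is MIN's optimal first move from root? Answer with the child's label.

C (MIN): min(9, 0) = 0
D (MIN): min(-2, 8, 5) = -2
E (MIN): min(-5, 4) = -5
A (MAX): max(0, -2, -5) = 0
F (MIN): min(-8, 5) = -8
G (MIN): min(-3, -7) = -7
B (MAX): max(-8, -7) = -7
root (MIN): min(0, -7) = -7
MIN at root wants the lowest of {A=0, B=-7}, so chooses B.

B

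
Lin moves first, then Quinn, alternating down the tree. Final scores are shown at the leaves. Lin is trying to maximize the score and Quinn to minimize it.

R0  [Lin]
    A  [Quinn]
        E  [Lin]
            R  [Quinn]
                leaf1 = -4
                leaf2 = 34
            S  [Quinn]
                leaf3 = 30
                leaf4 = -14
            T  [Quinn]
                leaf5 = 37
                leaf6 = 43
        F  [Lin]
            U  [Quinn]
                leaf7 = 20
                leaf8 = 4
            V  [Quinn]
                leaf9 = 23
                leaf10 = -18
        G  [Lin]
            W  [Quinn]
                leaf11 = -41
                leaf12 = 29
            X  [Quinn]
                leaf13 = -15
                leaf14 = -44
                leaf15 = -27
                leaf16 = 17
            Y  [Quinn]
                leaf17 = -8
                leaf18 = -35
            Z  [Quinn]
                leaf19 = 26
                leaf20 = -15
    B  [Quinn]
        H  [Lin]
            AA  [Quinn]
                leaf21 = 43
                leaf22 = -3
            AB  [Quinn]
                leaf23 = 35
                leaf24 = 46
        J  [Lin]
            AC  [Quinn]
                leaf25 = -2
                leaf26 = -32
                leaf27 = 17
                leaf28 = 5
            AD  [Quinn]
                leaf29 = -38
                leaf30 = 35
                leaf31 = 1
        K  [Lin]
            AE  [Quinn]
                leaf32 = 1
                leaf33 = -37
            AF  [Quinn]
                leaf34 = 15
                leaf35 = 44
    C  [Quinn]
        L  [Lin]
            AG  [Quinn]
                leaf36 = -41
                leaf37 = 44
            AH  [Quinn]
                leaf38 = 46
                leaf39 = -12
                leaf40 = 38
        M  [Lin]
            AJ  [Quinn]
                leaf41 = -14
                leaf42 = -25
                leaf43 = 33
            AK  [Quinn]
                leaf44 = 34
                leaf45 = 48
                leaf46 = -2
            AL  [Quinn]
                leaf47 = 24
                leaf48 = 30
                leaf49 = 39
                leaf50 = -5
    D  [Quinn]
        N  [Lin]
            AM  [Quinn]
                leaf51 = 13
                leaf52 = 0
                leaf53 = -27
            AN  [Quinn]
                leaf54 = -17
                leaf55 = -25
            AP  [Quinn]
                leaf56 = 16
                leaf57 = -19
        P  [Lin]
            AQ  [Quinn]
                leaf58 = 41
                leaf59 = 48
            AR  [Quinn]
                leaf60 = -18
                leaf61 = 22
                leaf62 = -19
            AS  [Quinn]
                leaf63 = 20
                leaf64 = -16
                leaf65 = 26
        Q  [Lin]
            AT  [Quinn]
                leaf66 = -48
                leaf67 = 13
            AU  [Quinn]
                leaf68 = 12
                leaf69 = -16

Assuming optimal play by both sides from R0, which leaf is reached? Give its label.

R (Quinn): min(-4, 34) = -4
S (Quinn): min(30, -14) = -14
T (Quinn): min(37, 43) = 37
E (Lin): max(-4, -14, 37) = 37
U (Quinn): min(20, 4) = 4
V (Quinn): min(23, -18) = -18
F (Lin): max(4, -18) = 4
W (Quinn): min(-41, 29) = -41
X (Quinn): min(-15, -44, -27, 17) = -44
Y (Quinn): min(-8, -35) = -35
Z (Quinn): min(26, -15) = -15
G (Lin): max(-41, -44, -35, -15) = -15
A (Quinn): min(37, 4, -15) = -15
AA (Quinn): min(43, -3) = -3
AB (Quinn): min(35, 46) = 35
H (Lin): max(-3, 35) = 35
AC (Quinn): min(-2, -32, 17, 5) = -32
AD (Quinn): min(-38, 35, 1) = -38
J (Lin): max(-32, -38) = -32
AE (Quinn): min(1, -37) = -37
AF (Quinn): min(15, 44) = 15
K (Lin): max(-37, 15) = 15
B (Quinn): min(35, -32, 15) = -32
AG (Quinn): min(-41, 44) = -41
AH (Quinn): min(46, -12, 38) = -12
L (Lin): max(-41, -12) = -12
AJ (Quinn): min(-14, -25, 33) = -25
AK (Quinn): min(34, 48, -2) = -2
AL (Quinn): min(24, 30, 39, -5) = -5
M (Lin): max(-25, -2, -5) = -2
C (Quinn): min(-12, -2) = -12
AM (Quinn): min(13, 0, -27) = -27
AN (Quinn): min(-17, -25) = -25
AP (Quinn): min(16, -19) = -19
N (Lin): max(-27, -25, -19) = -19
AQ (Quinn): min(41, 48) = 41
AR (Quinn): min(-18, 22, -19) = -19
AS (Quinn): min(20, -16, 26) = -16
P (Lin): max(41, -19, -16) = 41
AT (Quinn): min(-48, 13) = -48
AU (Quinn): min(12, -16) = -16
Q (Lin): max(-48, -16) = -16
D (Quinn): min(-19, 41, -16) = -19
R0 (Lin): max(-15, -32, -12, -19) = -12
At R0, Lin picks C (highest: -12).
At C, Quinn picks L (lowest: -12).
At L, Lin picks AH (highest: -12).
At AH, Quinn picks leaf39 (lowest: -12).
Terminal value -12.

leaf39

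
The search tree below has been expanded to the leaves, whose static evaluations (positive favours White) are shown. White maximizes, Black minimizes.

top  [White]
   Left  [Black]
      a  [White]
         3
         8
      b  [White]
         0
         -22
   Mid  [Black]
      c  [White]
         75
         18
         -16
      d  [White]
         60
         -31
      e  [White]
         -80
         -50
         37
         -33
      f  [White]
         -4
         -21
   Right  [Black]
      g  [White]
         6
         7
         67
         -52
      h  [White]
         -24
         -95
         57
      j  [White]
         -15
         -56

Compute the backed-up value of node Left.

0

a (White): max(3, 8) = 8
b (White): max(0, -22) = 0
Left (Black): min(8, 0) = 0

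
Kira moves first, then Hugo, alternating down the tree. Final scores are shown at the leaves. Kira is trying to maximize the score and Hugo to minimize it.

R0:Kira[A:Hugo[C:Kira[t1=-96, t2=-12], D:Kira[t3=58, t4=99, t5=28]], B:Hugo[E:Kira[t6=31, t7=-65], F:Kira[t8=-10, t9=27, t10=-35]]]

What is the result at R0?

C (Kira): max(-96, -12) = -12
D (Kira): max(58, 99, 28) = 99
A (Hugo): min(-12, 99) = -12
E (Kira): max(31, -65) = 31
F (Kira): max(-10, 27, -35) = 27
B (Hugo): min(31, 27) = 27
R0 (Kira): max(-12, 27) = 27

27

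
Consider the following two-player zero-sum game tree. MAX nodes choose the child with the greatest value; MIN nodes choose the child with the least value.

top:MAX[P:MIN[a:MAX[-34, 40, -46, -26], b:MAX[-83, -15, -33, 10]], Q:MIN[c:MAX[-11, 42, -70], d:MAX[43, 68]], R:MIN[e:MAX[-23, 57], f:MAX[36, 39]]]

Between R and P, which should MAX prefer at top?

R

e (MAX): max(-23, 57) = 57
f (MAX): max(36, 39) = 39
R (MIN): min(57, 39) = 39
a (MAX): max(-34, 40, -46, -26) = 40
b (MAX): max(-83, -15, -33, 10) = 10
P (MIN): min(40, 10) = 10
MAX prefers the higher value; R=39, P=10. R is better since 39 > 10.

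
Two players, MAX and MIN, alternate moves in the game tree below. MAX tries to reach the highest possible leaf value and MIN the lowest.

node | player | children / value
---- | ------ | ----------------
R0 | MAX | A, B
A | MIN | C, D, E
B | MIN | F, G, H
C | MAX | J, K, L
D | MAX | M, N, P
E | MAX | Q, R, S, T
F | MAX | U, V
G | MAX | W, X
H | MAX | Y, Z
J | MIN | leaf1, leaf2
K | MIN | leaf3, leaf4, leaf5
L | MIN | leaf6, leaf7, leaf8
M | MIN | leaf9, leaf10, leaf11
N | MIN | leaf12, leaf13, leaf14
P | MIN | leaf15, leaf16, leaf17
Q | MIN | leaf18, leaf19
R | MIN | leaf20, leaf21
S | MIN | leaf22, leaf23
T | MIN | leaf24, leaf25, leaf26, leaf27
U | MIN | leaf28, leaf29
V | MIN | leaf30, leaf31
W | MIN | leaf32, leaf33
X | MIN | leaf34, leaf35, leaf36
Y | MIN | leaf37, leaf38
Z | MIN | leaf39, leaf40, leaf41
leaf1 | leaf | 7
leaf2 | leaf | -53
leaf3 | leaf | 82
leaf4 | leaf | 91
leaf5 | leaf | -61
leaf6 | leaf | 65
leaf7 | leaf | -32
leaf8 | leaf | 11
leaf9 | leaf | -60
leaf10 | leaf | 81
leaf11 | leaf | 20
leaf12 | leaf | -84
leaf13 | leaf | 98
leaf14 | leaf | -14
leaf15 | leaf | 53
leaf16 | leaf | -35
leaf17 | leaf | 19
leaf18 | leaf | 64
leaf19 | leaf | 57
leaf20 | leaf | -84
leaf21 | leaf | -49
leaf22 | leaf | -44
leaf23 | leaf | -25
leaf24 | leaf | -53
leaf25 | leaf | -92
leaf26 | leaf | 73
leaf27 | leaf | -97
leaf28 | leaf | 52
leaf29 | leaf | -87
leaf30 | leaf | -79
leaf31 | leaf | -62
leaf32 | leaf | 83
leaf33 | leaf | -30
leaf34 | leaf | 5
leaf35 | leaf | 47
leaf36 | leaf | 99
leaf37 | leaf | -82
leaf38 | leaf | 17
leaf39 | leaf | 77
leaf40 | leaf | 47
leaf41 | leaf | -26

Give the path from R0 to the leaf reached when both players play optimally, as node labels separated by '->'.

R0 -> A -> D -> P -> leaf16

J (MIN): min(7, -53) = -53
K (MIN): min(82, 91, -61) = -61
L (MIN): min(65, -32, 11) = -32
C (MAX): max(-53, -61, -32) = -32
M (MIN): min(-60, 81, 20) = -60
N (MIN): min(-84, 98, -14) = -84
P (MIN): min(53, -35, 19) = -35
D (MAX): max(-60, -84, -35) = -35
Q (MIN): min(64, 57) = 57
R (MIN): min(-84, -49) = -84
S (MIN): min(-44, -25) = -44
T (MIN): min(-53, -92, 73, -97) = -97
E (MAX): max(57, -84, -44, -97) = 57
A (MIN): min(-32, -35, 57) = -35
U (MIN): min(52, -87) = -87
V (MIN): min(-79, -62) = -79
F (MAX): max(-87, -79) = -79
W (MIN): min(83, -30) = -30
X (MIN): min(5, 47, 99) = 5
G (MAX): max(-30, 5) = 5
Y (MIN): min(-82, 17) = -82
Z (MIN): min(77, 47, -26) = -26
H (MAX): max(-82, -26) = -26
B (MIN): min(-79, 5, -26) = -79
R0 (MAX): max(-35, -79) = -35
At R0, MAX picks A (highest: -35).
At A, MIN picks D (lowest: -35).
At D, MAX picks P (highest: -35).
At P, MIN picks leaf16 (lowest: -35).
Terminal value -35.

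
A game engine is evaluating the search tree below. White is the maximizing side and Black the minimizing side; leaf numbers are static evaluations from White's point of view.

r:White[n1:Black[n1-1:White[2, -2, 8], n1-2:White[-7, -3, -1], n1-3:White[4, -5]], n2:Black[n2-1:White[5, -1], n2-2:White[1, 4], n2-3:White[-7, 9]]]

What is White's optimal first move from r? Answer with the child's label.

n1-1 (White): max(2, -2, 8) = 8
n1-2 (White): max(-7, -3, -1) = -1
n1-3 (White): max(4, -5) = 4
n1 (Black): min(8, -1, 4) = -1
n2-1 (White): max(5, -1) = 5
n2-2 (White): max(1, 4) = 4
n2-3 (White): max(-7, 9) = 9
n2 (Black): min(5, 4, 9) = 4
r (White): max(-1, 4) = 4
White at r wants the highest of {n1=-1, n2=4}, so chooses n2.

n2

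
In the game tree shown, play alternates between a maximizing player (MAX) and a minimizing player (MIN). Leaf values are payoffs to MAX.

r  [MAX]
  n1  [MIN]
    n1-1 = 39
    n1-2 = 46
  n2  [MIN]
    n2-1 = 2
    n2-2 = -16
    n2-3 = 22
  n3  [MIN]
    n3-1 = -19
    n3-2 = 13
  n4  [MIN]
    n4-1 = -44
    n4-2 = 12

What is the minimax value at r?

n1 (MIN): min(39, 46) = 39
n2 (MIN): min(2, -16, 22) = -16
n3 (MIN): min(-19, 13) = -19
n4 (MIN): min(-44, 12) = -44
r (MAX): max(39, -16, -19, -44) = 39

39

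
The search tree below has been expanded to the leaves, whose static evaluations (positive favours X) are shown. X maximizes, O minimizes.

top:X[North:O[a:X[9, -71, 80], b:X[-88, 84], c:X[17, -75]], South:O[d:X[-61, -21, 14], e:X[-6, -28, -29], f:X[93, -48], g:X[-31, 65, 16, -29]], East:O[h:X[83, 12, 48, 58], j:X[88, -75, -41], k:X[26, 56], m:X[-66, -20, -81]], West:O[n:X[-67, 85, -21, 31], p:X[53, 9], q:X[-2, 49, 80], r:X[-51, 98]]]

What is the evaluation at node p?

p (X): max(53, 9) = 53

53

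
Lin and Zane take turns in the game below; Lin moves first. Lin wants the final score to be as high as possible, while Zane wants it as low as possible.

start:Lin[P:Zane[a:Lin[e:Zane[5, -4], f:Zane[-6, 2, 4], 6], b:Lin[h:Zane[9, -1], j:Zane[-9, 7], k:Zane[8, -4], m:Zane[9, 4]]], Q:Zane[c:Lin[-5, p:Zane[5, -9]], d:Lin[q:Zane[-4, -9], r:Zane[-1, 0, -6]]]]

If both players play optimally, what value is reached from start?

e (Zane): min(5, -4) = -4
f (Zane): min(-6, 2, 4) = -6
a (Lin): max(-4, -6, 6) = 6
h (Zane): min(9, -1) = -1
j (Zane): min(-9, 7) = -9
k (Zane): min(8, -4) = -4
m (Zane): min(9, 4) = 4
b (Lin): max(-1, -9, -4, 4) = 4
P (Zane): min(6, 4) = 4
p (Zane): min(5, -9) = -9
c (Lin): max(-5, -9) = -5
q (Zane): min(-4, -9) = -9
r (Zane): min(-1, 0, -6) = -6
d (Lin): max(-9, -6) = -6
Q (Zane): min(-5, -6) = -6
start (Lin): max(4, -6) = 4

4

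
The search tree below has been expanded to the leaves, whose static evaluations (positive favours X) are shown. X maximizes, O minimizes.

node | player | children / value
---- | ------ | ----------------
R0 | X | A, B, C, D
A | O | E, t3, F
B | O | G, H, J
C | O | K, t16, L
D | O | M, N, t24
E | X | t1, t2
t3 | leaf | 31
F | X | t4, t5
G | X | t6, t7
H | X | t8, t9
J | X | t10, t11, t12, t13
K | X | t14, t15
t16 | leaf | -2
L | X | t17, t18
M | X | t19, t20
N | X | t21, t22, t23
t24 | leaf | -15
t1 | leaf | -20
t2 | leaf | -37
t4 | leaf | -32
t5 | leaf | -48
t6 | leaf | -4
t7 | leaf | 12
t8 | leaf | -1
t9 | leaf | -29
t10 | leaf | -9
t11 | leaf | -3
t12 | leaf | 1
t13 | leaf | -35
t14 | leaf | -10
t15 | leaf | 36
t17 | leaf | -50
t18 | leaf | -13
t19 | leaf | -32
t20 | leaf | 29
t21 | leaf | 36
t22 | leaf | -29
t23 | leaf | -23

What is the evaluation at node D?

M (X): max(-32, 29) = 29
N (X): max(36, -29, -23) = 36
D (O): min(29, 36, -15) = -15

-15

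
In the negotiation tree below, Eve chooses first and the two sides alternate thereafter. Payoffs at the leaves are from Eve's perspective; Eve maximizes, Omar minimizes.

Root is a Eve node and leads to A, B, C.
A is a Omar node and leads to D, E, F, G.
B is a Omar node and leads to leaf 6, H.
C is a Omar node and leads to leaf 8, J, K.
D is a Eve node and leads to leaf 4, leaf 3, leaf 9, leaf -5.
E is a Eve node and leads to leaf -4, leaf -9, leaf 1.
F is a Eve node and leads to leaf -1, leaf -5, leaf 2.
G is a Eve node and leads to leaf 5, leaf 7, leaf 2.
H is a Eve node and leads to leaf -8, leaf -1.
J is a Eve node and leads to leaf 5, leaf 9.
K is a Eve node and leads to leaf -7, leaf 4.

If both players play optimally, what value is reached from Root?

4

D (Eve): max(4, 3, 9, -5) = 9
E (Eve): max(-4, -9, 1) = 1
F (Eve): max(-1, -5, 2) = 2
G (Eve): max(5, 7, 2) = 7
A (Omar): min(9, 1, 2, 7) = 1
H (Eve): max(-8, -1) = -1
B (Omar): min(6, -1) = -1
J (Eve): max(5, 9) = 9
K (Eve): max(-7, 4) = 4
C (Omar): min(8, 9, 4) = 4
Root (Eve): max(1, -1, 4) = 4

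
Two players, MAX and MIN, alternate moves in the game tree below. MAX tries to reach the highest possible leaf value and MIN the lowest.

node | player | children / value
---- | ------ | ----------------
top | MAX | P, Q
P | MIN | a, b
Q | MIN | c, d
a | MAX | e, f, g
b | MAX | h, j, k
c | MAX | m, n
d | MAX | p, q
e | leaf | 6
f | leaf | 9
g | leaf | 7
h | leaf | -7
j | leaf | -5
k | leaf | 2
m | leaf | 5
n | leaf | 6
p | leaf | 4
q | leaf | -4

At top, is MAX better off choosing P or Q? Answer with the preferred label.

Q

a (MAX): max(6, 9, 7) = 9
b (MAX): max(-7, -5, 2) = 2
P (MIN): min(9, 2) = 2
c (MAX): max(5, 6) = 6
d (MAX): max(4, -4) = 4
Q (MIN): min(6, 4) = 4
MAX prefers the higher value; P=2, Q=4. Q is better since 4 > 2.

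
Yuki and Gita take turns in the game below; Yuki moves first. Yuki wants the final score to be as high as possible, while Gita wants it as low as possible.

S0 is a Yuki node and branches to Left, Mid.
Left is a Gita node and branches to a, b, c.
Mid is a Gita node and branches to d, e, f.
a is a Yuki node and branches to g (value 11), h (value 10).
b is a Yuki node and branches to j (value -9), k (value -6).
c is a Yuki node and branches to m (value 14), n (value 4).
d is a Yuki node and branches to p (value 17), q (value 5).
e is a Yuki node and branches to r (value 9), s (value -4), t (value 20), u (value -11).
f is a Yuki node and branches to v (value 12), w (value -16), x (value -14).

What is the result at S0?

a (Yuki): max(11, 10) = 11
b (Yuki): max(-9, -6) = -6
c (Yuki): max(14, 4) = 14
Left (Gita): min(11, -6, 14) = -6
d (Yuki): max(17, 5) = 17
e (Yuki): max(9, -4, 20, -11) = 20
f (Yuki): max(12, -16, -14) = 12
Mid (Gita): min(17, 20, 12) = 12
S0 (Yuki): max(-6, 12) = 12

12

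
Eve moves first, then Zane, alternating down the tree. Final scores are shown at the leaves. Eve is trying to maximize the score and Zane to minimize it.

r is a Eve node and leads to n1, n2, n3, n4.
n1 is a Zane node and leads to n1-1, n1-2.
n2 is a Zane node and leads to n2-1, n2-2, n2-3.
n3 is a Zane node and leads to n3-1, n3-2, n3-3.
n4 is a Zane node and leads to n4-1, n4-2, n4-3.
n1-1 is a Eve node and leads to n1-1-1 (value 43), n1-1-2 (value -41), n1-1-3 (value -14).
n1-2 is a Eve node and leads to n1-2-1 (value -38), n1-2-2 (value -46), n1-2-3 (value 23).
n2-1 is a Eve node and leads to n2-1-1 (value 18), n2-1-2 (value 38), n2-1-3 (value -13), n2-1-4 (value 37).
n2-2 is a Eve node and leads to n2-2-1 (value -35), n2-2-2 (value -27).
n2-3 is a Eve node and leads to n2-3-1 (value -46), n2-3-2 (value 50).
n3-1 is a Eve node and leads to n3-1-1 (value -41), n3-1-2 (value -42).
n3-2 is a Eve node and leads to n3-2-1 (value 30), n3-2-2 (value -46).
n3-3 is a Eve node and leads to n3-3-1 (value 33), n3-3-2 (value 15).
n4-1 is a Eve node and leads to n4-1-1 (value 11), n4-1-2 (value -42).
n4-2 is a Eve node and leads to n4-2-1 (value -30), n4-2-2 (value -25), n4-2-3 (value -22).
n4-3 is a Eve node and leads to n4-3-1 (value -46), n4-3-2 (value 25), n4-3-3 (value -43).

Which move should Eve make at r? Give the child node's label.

n1-1 (Eve): max(43, -41, -14) = 43
n1-2 (Eve): max(-38, -46, 23) = 23
n1 (Zane): min(43, 23) = 23
n2-1 (Eve): max(18, 38, -13, 37) = 38
n2-2 (Eve): max(-35, -27) = -27
n2-3 (Eve): max(-46, 50) = 50
n2 (Zane): min(38, -27, 50) = -27
n3-1 (Eve): max(-41, -42) = -41
n3-2 (Eve): max(30, -46) = 30
n3-3 (Eve): max(33, 15) = 33
n3 (Zane): min(-41, 30, 33) = -41
n4-1 (Eve): max(11, -42) = 11
n4-2 (Eve): max(-30, -25, -22) = -22
n4-3 (Eve): max(-46, 25, -43) = 25
n4 (Zane): min(11, -22, 25) = -22
r (Eve): max(23, -27, -41, -22) = 23
Eve at r wants the highest of {n1=23, n2=-27, n3=-41, n4=-22}, so chooses n1.

n1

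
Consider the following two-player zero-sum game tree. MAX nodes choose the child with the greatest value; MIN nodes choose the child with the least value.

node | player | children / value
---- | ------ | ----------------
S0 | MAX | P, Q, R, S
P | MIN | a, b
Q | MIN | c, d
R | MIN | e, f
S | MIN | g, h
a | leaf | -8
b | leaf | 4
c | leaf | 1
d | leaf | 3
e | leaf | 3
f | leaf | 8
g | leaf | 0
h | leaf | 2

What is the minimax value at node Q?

1

Q (MIN): min(1, 3) = 1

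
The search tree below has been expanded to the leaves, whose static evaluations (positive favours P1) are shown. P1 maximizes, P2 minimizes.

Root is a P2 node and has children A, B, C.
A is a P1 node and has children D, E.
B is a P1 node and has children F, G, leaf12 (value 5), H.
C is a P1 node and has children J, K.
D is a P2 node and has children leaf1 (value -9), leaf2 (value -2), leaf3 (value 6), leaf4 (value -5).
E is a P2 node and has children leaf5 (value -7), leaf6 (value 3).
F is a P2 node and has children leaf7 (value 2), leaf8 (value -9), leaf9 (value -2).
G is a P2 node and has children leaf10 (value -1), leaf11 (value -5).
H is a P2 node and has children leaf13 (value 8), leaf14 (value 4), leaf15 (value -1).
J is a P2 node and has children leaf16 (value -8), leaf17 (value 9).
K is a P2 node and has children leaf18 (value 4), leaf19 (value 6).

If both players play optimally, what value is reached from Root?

-7

D (P2): min(-9, -2, 6, -5) = -9
E (P2): min(-7, 3) = -7
A (P1): max(-9, -7) = -7
F (P2): min(2, -9, -2) = -9
G (P2): min(-1, -5) = -5
H (P2): min(8, 4, -1) = -1
B (P1): max(-9, -5, 5, -1) = 5
J (P2): min(-8, 9) = -8
K (P2): min(4, 6) = 4
C (P1): max(-8, 4) = 4
Root (P2): min(-7, 5, 4) = -7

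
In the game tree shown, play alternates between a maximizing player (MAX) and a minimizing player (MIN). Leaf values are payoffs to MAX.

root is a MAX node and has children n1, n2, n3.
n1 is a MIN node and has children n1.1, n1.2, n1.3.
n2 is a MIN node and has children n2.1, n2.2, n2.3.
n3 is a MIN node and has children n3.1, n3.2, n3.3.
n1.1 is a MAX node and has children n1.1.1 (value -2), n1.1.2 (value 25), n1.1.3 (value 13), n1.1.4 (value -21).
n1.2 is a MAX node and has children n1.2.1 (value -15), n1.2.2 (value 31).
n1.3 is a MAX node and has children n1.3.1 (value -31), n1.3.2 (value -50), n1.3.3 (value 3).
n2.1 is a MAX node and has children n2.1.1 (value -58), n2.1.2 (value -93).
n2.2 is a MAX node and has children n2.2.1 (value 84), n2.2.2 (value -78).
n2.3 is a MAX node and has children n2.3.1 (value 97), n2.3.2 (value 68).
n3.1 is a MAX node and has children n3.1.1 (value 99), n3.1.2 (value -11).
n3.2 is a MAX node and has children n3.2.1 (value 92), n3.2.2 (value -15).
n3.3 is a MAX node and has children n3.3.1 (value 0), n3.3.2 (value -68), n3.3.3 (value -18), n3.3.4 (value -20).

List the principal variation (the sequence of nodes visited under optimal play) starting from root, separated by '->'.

root -> n1 -> n1.3 -> n1.3.3

n1.1 (MAX): max(-2, 25, 13, -21) = 25
n1.2 (MAX): max(-15, 31) = 31
n1.3 (MAX): max(-31, -50, 3) = 3
n1 (MIN): min(25, 31, 3) = 3
n2.1 (MAX): max(-58, -93) = -58
n2.2 (MAX): max(84, -78) = 84
n2.3 (MAX): max(97, 68) = 97
n2 (MIN): min(-58, 84, 97) = -58
n3.1 (MAX): max(99, -11) = 99
n3.2 (MAX): max(92, -15) = 92
n3.3 (MAX): max(0, -68, -18, -20) = 0
n3 (MIN): min(99, 92, 0) = 0
root (MAX): max(3, -58, 0) = 3
At root, MAX picks n1 (highest: 3).
At n1, MIN picks n1.3 (lowest: 3).
At n1.3, MAX picks n1.3.3 (highest: 3).
Terminal value 3.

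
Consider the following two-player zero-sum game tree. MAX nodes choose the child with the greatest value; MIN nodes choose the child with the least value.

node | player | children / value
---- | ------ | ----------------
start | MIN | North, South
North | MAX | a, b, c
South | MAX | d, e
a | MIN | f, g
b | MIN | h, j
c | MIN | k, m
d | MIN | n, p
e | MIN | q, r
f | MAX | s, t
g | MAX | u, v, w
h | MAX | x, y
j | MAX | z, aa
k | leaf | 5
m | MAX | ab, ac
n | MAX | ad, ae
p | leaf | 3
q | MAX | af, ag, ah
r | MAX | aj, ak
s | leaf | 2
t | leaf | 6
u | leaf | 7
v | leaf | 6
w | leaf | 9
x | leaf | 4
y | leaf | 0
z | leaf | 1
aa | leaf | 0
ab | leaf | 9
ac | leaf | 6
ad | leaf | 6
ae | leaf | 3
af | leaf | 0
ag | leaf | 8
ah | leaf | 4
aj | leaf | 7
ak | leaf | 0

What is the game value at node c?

5

m (MAX): max(9, 6) = 9
c (MIN): min(5, 9) = 5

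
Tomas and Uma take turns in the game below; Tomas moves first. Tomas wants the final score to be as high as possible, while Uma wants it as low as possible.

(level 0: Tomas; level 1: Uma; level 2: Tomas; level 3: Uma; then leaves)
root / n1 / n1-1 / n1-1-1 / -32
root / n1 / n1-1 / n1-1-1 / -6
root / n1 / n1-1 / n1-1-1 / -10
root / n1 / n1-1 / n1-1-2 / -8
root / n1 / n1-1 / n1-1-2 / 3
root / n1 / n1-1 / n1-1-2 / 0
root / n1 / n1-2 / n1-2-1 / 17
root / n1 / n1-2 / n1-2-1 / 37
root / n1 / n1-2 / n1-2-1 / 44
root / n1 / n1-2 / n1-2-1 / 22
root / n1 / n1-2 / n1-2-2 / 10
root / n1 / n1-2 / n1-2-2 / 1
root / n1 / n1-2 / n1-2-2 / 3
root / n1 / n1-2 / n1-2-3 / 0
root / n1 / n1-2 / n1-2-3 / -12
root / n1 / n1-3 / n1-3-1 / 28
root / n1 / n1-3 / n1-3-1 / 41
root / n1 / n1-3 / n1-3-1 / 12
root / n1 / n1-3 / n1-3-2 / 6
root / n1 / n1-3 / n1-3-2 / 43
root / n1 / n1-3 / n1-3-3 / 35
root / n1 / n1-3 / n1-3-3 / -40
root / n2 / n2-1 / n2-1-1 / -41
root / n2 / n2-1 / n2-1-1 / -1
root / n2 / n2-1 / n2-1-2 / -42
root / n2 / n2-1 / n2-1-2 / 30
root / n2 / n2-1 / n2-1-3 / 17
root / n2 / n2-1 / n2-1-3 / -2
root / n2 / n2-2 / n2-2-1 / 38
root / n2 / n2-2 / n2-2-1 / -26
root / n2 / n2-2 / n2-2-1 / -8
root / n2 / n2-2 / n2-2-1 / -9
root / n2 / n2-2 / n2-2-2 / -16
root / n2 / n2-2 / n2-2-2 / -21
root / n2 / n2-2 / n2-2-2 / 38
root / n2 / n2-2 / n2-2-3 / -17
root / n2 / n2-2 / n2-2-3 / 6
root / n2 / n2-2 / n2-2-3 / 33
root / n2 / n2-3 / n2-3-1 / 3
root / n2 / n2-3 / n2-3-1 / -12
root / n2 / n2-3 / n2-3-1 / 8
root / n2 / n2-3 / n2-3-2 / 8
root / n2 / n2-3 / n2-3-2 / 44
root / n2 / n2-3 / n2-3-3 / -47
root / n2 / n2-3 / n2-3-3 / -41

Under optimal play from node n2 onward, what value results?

-17

n2-1-1 (Uma): min(-41, -1) = -41
n2-1-2 (Uma): min(-42, 30) = -42
n2-1-3 (Uma): min(17, -2) = -2
n2-1 (Tomas): max(-41, -42, -2) = -2
n2-2-1 (Uma): min(38, -26, -8, -9) = -26
n2-2-2 (Uma): min(-16, -21, 38) = -21
n2-2-3 (Uma): min(-17, 6, 33) = -17
n2-2 (Tomas): max(-26, -21, -17) = -17
n2-3-1 (Uma): min(3, -12, 8) = -12
n2-3-2 (Uma): min(8, 44) = 8
n2-3-3 (Uma): min(-47, -41) = -47
n2-3 (Tomas): max(-12, 8, -47) = 8
n2 (Uma): min(-2, -17, 8) = -17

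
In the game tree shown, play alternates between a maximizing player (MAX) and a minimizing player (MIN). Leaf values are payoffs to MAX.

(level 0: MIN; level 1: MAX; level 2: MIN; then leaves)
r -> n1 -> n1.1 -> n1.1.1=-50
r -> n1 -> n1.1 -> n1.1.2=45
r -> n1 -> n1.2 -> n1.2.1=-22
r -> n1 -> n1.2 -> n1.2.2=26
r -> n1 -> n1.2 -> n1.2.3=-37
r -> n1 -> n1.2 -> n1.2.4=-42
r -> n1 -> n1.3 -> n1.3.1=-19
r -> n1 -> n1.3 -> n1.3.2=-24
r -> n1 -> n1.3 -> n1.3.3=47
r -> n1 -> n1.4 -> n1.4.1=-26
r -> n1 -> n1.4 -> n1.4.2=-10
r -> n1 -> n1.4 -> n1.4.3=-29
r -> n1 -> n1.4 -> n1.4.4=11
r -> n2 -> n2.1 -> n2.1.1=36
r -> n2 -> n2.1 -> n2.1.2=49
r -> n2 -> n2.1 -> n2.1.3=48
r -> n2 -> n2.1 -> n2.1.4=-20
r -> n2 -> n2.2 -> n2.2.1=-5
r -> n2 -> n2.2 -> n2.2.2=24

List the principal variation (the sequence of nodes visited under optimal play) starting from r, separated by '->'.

r -> n1 -> n1.3 -> n1.3.2

n1.1 (MIN): min(-50, 45) = -50
n1.2 (MIN): min(-22, 26, -37, -42) = -42
n1.3 (MIN): min(-19, -24, 47) = -24
n1.4 (MIN): min(-26, -10, -29, 11) = -29
n1 (MAX): max(-50, -42, -24, -29) = -24
n2.1 (MIN): min(36, 49, 48, -20) = -20
n2.2 (MIN): min(-5, 24) = -5
n2 (MAX): max(-20, -5) = -5
r (MIN): min(-24, -5) = -24
At r, MIN picks n1 (lowest: -24).
At n1, MAX picks n1.3 (highest: -24).
At n1.3, MIN picks n1.3.2 (lowest: -24).
Terminal value -24.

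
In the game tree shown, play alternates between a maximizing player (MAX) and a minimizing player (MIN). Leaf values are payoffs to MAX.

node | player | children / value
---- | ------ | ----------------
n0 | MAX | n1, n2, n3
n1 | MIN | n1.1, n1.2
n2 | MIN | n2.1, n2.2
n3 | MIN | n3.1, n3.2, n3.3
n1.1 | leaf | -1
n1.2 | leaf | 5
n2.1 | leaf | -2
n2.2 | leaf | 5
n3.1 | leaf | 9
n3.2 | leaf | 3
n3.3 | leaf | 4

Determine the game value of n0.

3

n1 (MIN): min(-1, 5) = -1
n2 (MIN): min(-2, 5) = -2
n3 (MIN): min(9, 3, 4) = 3
n0 (MAX): max(-1, -2, 3) = 3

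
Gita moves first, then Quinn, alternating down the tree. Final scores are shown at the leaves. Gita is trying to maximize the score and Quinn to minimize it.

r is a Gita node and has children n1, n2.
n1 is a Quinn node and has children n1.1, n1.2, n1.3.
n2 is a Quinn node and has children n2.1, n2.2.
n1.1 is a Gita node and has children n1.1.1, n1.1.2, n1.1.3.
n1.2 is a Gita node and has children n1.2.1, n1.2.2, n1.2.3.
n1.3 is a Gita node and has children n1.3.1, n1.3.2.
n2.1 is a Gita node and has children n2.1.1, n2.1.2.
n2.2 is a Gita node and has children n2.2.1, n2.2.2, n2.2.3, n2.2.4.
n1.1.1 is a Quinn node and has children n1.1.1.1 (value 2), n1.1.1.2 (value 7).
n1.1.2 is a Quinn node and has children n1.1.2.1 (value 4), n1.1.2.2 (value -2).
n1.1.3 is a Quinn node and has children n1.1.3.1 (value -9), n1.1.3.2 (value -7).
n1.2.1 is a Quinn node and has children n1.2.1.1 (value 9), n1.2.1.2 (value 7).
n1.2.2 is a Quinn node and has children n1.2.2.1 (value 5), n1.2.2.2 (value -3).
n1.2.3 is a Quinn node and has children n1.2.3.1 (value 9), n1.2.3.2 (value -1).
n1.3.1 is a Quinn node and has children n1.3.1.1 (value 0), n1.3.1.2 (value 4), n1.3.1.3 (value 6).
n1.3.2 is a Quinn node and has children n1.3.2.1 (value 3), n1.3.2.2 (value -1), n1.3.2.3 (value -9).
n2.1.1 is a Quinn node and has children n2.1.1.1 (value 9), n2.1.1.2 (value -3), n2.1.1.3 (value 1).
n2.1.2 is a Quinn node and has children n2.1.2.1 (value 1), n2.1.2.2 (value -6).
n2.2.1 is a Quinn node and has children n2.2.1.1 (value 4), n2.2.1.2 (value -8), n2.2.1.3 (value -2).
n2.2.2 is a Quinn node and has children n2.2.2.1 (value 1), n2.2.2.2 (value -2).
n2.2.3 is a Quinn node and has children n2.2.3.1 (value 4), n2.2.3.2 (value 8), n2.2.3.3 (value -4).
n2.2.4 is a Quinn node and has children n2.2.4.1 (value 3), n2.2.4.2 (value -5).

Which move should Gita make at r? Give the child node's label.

n1

n1.1.1 (Quinn): min(2, 7) = 2
n1.1.2 (Quinn): min(4, -2) = -2
n1.1.3 (Quinn): min(-9, -7) = -9
n1.1 (Gita): max(2, -2, -9) = 2
n1.2.1 (Quinn): min(9, 7) = 7
n1.2.2 (Quinn): min(5, -3) = -3
n1.2.3 (Quinn): min(9, -1) = -1
n1.2 (Gita): max(7, -3, -1) = 7
n1.3.1 (Quinn): min(0, 4, 6) = 0
n1.3.2 (Quinn): min(3, -1, -9) = -9
n1.3 (Gita): max(0, -9) = 0
n1 (Quinn): min(2, 7, 0) = 0
n2.1.1 (Quinn): min(9, -3, 1) = -3
n2.1.2 (Quinn): min(1, -6) = -6
n2.1 (Gita): max(-3, -6) = -3
n2.2.1 (Quinn): min(4, -8, -2) = -8
n2.2.2 (Quinn): min(1, -2) = -2
n2.2.3 (Quinn): min(4, 8, -4) = -4
n2.2.4 (Quinn): min(3, -5) = -5
n2.2 (Gita): max(-8, -2, -4, -5) = -2
n2 (Quinn): min(-3, -2) = -3
r (Gita): max(0, -3) = 0
Gita at r wants the highest of {n1=0, n2=-3}, so chooses n1.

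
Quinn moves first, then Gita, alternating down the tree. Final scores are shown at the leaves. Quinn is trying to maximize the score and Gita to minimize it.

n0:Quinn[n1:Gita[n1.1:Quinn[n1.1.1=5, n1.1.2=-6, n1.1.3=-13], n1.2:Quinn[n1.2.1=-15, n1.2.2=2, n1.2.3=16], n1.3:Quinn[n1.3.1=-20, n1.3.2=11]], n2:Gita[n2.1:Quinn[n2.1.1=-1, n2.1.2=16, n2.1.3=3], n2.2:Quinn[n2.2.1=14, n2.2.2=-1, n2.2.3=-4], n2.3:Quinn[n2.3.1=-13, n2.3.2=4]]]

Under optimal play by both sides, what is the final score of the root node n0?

5

n1.1 (Quinn): max(5, -6, -13) = 5
n1.2 (Quinn): max(-15, 2, 16) = 16
n1.3 (Quinn): max(-20, 11) = 11
n1 (Gita): min(5, 16, 11) = 5
n2.1 (Quinn): max(-1, 16, 3) = 16
n2.2 (Quinn): max(14, -1, -4) = 14
n2.3 (Quinn): max(-13, 4) = 4
n2 (Gita): min(16, 14, 4) = 4
n0 (Quinn): max(5, 4) = 5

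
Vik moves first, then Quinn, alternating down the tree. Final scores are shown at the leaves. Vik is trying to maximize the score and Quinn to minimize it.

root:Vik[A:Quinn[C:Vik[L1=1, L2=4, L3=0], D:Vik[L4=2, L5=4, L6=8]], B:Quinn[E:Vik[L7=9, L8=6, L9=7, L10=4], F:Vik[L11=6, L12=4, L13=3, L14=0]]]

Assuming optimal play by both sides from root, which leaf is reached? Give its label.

C (Vik): max(1, 4, 0) = 4
D (Vik): max(2, 4, 8) = 8
A (Quinn): min(4, 8) = 4
E (Vik): max(9, 6, 7, 4) = 9
F (Vik): max(6, 4, 3, 0) = 6
B (Quinn): min(9, 6) = 6
root (Vik): max(4, 6) = 6
At root, Vik picks B (highest: 6).
At B, Quinn picks F (lowest: 6).
At F, Vik picks L11 (highest: 6).
Terminal value 6.

L11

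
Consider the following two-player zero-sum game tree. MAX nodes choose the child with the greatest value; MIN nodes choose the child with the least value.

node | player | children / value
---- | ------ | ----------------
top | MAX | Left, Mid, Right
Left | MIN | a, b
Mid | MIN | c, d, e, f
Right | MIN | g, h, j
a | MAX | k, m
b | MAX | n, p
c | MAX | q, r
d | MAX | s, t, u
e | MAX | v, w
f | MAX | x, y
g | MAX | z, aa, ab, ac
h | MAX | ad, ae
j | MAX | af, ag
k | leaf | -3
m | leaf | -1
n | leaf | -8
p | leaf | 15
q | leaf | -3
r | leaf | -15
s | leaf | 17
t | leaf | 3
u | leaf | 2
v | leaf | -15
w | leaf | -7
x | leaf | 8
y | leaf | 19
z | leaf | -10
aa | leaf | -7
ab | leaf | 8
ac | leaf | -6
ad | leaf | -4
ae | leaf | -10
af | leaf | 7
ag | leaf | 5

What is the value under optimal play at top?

-1

a (MAX): max(-3, -1) = -1
b (MAX): max(-8, 15) = 15
Left (MIN): min(-1, 15) = -1
c (MAX): max(-3, -15) = -3
d (MAX): max(17, 3, 2) = 17
e (MAX): max(-15, -7) = -7
f (MAX): max(8, 19) = 19
Mid (MIN): min(-3, 17, -7, 19) = -7
g (MAX): max(-10, -7, 8, -6) = 8
h (MAX): max(-4, -10) = -4
j (MAX): max(7, 5) = 7
Right (MIN): min(8, -4, 7) = -4
top (MAX): max(-1, -7, -4) = -1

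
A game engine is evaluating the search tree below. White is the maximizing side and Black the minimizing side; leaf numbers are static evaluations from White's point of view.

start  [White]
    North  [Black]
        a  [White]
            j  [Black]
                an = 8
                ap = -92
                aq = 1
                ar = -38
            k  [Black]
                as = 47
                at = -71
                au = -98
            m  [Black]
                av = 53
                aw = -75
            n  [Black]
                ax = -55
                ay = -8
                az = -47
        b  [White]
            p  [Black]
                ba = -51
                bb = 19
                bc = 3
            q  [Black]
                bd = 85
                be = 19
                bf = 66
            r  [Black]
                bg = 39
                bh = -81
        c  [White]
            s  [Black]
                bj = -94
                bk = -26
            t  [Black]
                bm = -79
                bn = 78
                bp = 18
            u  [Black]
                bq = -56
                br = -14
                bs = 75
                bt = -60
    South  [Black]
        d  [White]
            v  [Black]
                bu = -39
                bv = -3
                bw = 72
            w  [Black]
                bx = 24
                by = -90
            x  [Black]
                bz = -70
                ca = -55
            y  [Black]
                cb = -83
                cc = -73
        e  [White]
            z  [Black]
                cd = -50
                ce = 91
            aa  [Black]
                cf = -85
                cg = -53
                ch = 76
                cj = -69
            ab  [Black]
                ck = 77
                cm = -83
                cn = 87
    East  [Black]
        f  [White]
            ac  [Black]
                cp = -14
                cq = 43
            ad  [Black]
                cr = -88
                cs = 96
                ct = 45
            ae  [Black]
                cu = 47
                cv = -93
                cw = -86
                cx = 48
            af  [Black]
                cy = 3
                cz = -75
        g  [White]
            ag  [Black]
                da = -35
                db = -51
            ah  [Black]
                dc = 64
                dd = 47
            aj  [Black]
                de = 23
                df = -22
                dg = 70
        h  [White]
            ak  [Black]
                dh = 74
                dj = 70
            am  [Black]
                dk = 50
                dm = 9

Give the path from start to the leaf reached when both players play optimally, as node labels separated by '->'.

start -> East -> f -> ac -> cp

j (Black): min(8, -92, 1, -38) = -92
k (Black): min(47, -71, -98) = -98
m (Black): min(53, -75) = -75
n (Black): min(-55, -8, -47) = -55
a (White): max(-92, -98, -75, -55) = -55
p (Black): min(-51, 19, 3) = -51
q (Black): min(85, 19, 66) = 19
r (Black): min(39, -81) = -81
b (White): max(-51, 19, -81) = 19
s (Black): min(-94, -26) = -94
t (Black): min(-79, 78, 18) = -79
u (Black): min(-56, -14, 75, -60) = -60
c (White): max(-94, -79, -60) = -60
North (Black): min(-55, 19, -60) = -60
v (Black): min(-39, -3, 72) = -39
w (Black): min(24, -90) = -90
x (Black): min(-70, -55) = -70
y (Black): min(-83, -73) = -83
d (White): max(-39, -90, -70, -83) = -39
z (Black): min(-50, 91) = -50
aa (Black): min(-85, -53, 76, -69) = -85
ab (Black): min(77, -83, 87) = -83
e (White): max(-50, -85, -83) = -50
South (Black): min(-39, -50) = -50
ac (Black): min(-14, 43) = -14
ad (Black): min(-88, 96, 45) = -88
ae (Black): min(47, -93, -86, 48) = -93
af (Black): min(3, -75) = -75
f (White): max(-14, -88, -93, -75) = -14
ag (Black): min(-35, -51) = -51
ah (Black): min(64, 47) = 47
aj (Black): min(23, -22, 70) = -22
g (White): max(-51, 47, -22) = 47
ak (Black): min(74, 70) = 70
am (Black): min(50, 9) = 9
h (White): max(70, 9) = 70
East (Black): min(-14, 47, 70) = -14
start (White): max(-60, -50, -14) = -14
At start, White picks East (highest: -14).
At East, Black picks f (lowest: -14).
At f, White picks ac (highest: -14).
At ac, Black picks cp (lowest: -14).
Terminal value -14.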